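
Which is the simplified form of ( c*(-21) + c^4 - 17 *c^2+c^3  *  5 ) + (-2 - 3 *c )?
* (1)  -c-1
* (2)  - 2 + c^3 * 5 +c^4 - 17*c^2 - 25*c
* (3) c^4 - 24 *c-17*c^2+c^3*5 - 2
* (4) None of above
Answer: 3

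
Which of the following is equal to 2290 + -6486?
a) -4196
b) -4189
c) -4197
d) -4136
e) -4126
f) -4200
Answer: a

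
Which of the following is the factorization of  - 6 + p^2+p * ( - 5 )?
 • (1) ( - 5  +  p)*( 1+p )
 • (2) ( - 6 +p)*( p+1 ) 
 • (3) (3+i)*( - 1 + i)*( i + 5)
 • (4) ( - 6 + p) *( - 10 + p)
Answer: 2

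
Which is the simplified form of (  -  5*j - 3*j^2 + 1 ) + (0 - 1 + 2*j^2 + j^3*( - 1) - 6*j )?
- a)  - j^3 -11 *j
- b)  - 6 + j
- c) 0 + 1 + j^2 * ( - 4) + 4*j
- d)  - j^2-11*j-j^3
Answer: d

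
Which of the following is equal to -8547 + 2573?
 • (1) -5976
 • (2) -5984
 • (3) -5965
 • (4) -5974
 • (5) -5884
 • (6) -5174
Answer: 4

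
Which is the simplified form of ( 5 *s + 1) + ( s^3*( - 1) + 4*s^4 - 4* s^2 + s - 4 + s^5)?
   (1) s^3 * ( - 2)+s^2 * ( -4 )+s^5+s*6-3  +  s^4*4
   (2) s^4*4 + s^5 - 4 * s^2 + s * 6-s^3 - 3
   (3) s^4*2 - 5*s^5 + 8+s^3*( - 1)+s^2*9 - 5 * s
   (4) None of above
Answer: 2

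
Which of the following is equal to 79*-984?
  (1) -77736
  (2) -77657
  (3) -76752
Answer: 1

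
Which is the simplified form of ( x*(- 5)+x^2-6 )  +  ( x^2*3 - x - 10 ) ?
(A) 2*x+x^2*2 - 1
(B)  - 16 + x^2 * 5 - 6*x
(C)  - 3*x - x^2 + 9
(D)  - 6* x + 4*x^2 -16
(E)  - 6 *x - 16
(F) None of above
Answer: D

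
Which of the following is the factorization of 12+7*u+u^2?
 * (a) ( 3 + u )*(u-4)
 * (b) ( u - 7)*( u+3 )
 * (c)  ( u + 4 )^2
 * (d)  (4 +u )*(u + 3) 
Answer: d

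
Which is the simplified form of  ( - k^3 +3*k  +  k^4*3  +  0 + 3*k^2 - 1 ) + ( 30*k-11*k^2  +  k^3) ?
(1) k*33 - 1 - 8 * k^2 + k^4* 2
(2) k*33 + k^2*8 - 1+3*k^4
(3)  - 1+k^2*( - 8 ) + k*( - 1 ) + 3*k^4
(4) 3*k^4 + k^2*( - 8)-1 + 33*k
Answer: 4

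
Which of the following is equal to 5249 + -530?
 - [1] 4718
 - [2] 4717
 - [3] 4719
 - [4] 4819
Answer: 3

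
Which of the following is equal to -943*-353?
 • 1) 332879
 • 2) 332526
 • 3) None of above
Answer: 1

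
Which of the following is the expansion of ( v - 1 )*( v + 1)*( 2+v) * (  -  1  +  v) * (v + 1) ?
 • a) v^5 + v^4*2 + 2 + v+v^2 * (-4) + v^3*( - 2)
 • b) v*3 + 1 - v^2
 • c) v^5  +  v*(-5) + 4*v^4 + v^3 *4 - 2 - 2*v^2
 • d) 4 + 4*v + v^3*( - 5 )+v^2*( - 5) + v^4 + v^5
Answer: a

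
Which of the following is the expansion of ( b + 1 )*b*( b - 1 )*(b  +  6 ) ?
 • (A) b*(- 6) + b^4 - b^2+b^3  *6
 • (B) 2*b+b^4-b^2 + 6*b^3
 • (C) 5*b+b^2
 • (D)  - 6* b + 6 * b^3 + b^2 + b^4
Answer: A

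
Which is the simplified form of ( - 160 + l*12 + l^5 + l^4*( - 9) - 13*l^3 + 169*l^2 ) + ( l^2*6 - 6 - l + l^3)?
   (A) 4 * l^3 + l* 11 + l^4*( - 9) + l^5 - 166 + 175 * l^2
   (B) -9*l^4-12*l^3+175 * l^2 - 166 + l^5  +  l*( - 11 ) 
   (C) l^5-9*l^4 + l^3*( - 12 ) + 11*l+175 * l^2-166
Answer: C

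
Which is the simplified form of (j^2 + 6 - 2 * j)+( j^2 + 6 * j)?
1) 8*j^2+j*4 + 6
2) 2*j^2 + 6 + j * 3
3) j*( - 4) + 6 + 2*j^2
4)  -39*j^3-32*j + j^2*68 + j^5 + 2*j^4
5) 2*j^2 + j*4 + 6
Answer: 5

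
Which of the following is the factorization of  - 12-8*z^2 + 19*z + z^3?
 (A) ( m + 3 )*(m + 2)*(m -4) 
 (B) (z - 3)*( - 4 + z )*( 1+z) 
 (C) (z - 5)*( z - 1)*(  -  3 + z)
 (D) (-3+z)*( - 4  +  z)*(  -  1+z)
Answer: D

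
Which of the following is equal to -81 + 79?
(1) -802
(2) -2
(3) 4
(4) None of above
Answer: 2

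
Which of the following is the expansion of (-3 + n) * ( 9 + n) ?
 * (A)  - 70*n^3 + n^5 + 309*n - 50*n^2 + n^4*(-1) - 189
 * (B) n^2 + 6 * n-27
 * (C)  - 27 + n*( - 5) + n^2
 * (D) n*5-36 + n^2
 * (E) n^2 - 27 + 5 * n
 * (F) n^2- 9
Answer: B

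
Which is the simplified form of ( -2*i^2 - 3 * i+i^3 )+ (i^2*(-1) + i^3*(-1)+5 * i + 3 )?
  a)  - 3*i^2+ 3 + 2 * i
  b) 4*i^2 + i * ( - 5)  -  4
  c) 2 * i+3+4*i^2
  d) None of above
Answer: a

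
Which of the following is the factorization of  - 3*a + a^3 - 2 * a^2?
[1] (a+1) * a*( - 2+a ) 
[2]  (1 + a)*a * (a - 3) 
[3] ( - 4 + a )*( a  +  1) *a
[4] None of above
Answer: 2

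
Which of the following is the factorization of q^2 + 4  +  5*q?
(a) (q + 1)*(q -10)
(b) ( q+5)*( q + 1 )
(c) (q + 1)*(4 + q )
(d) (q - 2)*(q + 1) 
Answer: c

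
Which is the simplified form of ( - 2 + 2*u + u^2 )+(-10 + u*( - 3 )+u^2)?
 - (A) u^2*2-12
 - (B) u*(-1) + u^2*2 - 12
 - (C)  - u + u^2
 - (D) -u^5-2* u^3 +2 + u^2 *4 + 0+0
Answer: B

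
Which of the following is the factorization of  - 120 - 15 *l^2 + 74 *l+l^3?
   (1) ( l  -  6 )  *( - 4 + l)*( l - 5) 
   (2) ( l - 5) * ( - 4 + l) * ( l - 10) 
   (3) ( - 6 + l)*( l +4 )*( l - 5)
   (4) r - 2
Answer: 1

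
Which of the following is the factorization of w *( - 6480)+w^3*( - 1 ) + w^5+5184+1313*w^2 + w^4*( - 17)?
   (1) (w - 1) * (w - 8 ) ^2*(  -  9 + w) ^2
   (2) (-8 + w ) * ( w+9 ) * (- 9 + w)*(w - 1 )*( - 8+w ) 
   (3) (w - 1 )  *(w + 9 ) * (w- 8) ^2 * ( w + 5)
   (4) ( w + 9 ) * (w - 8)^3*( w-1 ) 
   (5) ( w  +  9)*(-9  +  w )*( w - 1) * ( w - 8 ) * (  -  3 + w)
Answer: 2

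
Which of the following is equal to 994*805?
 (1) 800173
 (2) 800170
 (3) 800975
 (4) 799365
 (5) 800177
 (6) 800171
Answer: 2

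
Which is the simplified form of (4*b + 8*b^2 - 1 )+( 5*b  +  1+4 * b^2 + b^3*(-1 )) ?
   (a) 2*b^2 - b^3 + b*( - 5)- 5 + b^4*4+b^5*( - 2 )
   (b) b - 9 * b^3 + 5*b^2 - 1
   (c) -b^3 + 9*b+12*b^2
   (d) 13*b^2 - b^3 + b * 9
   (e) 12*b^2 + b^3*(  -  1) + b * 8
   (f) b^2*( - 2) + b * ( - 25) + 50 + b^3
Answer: c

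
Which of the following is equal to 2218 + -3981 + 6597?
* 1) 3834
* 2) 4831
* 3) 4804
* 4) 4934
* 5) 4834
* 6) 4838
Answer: 5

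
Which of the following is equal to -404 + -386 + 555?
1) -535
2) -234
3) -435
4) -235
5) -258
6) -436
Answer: 4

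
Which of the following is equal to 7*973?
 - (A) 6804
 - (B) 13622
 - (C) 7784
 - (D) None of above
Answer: D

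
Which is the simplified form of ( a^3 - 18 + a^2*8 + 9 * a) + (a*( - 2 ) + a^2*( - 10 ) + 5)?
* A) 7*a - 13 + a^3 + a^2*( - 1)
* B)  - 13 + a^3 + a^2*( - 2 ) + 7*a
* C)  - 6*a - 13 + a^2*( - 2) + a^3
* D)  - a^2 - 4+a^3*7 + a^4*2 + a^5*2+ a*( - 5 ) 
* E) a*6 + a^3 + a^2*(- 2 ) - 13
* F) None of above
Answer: B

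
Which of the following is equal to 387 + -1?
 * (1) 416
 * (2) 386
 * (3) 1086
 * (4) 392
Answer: 2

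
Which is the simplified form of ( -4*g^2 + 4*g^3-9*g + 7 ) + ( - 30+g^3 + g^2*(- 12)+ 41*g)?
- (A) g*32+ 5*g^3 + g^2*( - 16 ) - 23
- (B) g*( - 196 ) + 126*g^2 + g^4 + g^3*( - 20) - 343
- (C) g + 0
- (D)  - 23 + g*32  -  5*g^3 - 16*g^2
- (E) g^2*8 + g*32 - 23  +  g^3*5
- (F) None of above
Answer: A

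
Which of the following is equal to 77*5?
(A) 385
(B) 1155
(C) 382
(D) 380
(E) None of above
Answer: A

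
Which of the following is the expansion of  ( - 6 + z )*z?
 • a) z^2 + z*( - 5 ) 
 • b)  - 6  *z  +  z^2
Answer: b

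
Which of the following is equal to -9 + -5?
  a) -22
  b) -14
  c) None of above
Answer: b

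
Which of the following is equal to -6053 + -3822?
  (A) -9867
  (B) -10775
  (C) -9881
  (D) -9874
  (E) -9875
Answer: E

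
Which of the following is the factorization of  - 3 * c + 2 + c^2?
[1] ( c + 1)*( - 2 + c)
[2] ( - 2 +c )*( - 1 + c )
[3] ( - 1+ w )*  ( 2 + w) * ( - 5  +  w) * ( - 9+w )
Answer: 2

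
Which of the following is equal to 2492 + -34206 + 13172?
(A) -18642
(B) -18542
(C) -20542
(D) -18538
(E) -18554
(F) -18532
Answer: B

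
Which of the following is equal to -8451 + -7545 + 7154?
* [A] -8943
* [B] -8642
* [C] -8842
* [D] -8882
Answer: C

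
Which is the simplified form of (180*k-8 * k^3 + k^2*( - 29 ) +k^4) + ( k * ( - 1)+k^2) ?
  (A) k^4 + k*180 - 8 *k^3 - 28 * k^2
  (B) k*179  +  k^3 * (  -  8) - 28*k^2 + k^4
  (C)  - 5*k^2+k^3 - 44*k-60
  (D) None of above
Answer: B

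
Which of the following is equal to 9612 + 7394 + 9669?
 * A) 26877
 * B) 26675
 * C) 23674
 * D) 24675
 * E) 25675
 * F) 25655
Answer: B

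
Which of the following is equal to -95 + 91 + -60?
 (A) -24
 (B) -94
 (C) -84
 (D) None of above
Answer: D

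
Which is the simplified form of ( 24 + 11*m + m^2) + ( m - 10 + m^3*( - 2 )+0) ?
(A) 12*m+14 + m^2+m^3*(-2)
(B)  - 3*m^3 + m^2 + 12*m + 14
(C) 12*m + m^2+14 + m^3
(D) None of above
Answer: A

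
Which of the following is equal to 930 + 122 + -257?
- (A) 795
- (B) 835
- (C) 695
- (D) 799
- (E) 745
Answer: A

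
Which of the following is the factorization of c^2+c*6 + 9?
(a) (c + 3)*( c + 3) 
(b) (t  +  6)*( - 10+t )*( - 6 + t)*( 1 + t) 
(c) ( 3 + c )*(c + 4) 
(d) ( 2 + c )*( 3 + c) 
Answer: a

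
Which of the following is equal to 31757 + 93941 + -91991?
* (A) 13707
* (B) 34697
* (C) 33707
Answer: C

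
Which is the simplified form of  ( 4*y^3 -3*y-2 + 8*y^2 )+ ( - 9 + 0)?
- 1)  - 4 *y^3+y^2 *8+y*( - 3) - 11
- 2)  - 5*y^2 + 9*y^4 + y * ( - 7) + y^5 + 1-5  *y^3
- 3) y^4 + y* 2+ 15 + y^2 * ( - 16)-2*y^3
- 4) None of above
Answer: 4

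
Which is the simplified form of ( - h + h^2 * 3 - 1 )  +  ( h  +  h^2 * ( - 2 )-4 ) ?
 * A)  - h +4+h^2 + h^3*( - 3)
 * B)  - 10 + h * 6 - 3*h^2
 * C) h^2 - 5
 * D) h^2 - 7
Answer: C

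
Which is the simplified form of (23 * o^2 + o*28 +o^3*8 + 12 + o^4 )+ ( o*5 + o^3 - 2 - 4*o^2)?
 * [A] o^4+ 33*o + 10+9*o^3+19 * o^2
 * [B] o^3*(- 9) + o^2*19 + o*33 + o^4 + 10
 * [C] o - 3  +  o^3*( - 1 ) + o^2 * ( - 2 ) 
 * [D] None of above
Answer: A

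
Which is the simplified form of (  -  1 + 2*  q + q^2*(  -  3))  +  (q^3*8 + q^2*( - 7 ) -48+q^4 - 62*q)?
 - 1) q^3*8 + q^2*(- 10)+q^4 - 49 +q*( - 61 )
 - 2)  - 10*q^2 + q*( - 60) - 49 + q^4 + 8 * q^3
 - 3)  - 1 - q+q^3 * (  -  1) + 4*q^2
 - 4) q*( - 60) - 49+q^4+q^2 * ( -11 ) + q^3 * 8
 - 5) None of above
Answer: 2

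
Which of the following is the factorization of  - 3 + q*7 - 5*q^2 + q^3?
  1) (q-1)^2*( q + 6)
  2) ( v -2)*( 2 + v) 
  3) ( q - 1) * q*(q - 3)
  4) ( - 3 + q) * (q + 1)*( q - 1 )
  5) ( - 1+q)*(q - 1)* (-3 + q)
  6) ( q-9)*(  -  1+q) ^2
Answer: 5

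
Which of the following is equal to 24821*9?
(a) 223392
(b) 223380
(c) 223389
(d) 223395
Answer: c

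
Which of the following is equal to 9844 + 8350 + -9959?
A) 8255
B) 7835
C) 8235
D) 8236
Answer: C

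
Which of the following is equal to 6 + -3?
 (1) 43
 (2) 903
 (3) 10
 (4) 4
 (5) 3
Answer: 5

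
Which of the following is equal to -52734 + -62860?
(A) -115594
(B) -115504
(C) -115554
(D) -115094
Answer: A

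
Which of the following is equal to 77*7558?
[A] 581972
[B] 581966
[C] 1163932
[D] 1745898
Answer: B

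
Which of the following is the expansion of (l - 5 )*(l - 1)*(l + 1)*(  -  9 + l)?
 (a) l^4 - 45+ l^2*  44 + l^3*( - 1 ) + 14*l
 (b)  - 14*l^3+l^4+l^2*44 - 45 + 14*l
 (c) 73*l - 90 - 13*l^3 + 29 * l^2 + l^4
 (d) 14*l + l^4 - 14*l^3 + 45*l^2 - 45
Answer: b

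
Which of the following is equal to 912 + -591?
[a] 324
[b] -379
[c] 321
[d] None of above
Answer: c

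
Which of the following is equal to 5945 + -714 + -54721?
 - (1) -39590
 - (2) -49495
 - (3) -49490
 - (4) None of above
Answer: 3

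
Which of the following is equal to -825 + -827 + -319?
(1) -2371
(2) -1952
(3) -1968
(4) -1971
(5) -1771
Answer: 4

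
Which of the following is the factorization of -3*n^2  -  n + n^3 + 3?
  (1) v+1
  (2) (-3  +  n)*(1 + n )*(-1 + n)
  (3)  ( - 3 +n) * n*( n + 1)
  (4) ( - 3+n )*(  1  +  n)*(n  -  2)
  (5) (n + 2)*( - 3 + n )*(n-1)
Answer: 2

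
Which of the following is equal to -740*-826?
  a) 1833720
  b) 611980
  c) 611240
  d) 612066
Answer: c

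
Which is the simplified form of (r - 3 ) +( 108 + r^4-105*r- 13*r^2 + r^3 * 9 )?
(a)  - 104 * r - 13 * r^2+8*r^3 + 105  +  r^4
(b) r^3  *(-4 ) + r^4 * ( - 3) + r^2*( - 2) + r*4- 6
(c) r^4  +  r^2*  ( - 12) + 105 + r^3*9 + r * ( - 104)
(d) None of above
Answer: d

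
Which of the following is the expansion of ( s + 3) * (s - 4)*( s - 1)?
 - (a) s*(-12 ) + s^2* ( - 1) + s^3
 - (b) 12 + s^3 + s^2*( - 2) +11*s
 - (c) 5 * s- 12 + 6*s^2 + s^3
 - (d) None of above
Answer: d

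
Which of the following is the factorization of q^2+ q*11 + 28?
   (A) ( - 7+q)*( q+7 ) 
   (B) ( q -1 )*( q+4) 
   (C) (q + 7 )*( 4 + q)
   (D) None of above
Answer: C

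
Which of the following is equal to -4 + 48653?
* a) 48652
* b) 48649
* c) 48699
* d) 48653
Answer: b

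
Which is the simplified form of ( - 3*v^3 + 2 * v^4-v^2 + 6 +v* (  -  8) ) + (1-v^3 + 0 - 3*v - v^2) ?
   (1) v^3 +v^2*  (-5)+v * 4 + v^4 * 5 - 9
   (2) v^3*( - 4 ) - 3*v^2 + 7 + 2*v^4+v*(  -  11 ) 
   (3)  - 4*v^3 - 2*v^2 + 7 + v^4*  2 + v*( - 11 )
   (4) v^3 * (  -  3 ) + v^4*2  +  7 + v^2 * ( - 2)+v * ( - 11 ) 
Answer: 3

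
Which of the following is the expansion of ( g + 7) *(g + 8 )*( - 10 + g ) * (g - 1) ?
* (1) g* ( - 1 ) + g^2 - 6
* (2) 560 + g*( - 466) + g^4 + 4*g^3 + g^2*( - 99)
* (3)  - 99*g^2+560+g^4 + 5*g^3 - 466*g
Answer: 2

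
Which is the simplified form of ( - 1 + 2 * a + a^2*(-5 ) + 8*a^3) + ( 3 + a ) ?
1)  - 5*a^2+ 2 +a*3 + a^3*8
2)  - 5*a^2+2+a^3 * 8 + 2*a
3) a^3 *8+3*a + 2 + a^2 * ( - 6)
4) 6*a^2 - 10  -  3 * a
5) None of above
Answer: 1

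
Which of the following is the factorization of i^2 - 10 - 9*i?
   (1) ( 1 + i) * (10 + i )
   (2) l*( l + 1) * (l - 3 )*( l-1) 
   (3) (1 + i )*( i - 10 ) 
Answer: 3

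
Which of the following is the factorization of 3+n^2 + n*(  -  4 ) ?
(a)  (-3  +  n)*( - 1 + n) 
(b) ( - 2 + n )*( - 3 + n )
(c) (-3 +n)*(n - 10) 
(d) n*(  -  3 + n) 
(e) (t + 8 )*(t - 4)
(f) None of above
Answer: a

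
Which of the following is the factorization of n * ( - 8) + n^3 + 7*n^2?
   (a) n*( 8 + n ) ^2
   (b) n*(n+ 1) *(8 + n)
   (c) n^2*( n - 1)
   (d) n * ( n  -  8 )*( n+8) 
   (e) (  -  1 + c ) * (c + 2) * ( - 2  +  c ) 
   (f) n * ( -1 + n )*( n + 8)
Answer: f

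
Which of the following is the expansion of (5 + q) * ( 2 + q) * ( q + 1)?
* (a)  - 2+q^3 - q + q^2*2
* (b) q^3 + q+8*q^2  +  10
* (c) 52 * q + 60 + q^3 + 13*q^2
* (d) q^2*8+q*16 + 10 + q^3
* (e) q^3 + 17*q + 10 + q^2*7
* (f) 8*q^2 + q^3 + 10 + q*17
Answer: f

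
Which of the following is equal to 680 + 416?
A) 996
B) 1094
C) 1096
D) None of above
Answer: C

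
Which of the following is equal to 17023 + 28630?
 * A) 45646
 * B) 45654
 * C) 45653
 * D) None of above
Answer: C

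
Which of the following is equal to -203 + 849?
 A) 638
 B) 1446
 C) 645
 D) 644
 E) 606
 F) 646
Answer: F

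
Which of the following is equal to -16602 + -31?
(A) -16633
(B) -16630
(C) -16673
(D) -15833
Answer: A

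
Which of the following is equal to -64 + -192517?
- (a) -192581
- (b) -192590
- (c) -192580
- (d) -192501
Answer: a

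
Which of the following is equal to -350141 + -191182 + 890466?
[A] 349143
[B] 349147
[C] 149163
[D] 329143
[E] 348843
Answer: A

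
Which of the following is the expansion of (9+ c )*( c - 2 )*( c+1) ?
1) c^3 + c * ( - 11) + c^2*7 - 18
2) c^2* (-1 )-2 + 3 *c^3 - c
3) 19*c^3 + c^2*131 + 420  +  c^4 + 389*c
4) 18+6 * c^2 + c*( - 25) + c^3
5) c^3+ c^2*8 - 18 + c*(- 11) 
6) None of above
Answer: 5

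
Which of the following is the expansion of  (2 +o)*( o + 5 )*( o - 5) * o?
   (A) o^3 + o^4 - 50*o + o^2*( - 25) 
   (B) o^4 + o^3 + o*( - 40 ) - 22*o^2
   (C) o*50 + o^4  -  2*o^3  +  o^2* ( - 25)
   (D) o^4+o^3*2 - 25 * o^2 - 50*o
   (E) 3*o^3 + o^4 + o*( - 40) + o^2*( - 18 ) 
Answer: D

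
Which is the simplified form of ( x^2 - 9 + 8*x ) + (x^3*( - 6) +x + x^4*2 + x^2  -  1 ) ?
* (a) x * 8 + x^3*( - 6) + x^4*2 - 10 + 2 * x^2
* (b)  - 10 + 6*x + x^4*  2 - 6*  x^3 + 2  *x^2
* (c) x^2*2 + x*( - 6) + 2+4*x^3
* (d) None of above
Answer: d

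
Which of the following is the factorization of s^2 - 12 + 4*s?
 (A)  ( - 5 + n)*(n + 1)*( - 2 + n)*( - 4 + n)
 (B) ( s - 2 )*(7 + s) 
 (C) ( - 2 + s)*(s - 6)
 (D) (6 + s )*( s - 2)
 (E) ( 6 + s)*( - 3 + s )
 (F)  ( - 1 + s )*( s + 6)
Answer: D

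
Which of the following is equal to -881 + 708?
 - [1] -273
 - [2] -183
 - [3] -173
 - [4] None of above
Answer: 3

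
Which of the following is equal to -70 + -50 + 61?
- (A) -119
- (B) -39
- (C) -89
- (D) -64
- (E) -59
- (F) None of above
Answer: E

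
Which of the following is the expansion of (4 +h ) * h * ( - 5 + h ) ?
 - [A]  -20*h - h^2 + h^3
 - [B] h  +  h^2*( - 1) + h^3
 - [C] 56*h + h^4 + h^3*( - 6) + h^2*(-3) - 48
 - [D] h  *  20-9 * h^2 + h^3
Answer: A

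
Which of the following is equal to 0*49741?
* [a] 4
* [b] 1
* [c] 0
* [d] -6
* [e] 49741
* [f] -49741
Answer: c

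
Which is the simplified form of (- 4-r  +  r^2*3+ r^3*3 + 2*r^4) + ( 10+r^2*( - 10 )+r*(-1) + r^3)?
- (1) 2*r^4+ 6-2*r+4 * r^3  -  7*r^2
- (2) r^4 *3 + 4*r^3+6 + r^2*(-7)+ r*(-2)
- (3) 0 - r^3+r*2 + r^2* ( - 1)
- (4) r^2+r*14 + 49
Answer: 1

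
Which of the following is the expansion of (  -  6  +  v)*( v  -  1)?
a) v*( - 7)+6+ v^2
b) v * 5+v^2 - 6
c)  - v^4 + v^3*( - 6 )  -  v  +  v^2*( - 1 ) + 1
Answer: a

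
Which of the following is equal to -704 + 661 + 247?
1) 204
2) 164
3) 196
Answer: 1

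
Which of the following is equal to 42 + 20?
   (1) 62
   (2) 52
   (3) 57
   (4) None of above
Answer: 1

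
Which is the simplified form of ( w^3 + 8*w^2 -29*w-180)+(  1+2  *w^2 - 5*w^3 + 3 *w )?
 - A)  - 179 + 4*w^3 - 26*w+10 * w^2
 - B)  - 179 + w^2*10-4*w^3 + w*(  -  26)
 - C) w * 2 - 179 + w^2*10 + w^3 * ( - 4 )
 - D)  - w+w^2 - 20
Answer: B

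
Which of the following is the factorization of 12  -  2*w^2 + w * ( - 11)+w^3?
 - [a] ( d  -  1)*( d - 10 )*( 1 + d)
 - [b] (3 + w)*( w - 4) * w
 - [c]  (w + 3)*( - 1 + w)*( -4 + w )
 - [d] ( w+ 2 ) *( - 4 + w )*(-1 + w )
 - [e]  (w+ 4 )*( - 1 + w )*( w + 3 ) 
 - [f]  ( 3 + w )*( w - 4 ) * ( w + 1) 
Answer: c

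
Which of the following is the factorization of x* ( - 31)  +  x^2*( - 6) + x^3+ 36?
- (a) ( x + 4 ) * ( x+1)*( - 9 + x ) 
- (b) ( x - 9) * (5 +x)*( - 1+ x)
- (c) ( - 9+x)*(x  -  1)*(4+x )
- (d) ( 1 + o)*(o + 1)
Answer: c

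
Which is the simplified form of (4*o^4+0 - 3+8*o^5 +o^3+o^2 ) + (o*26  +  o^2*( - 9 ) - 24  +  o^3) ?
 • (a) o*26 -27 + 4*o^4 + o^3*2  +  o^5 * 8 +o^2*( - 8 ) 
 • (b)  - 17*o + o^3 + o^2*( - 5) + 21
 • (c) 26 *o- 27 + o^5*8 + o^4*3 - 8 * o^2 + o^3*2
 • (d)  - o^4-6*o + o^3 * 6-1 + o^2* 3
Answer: a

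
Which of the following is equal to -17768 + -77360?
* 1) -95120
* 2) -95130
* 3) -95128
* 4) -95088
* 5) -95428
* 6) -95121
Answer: 3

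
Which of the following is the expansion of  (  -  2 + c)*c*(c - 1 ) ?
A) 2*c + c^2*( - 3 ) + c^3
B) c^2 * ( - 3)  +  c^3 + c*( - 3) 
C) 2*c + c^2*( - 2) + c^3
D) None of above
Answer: A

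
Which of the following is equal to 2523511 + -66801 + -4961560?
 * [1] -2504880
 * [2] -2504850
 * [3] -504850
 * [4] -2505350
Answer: 2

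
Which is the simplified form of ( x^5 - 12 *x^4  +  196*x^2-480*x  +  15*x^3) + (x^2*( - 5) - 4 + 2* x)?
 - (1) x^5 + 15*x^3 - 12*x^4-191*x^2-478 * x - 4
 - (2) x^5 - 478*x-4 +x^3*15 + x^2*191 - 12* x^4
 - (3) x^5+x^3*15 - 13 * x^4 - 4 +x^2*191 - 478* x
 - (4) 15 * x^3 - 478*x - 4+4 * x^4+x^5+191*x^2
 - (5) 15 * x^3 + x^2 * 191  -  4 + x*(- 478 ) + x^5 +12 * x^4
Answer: 2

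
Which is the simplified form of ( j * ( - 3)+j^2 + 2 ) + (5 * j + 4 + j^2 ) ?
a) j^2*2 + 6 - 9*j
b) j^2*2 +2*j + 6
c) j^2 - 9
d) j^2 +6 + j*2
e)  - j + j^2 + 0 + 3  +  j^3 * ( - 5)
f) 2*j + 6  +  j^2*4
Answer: b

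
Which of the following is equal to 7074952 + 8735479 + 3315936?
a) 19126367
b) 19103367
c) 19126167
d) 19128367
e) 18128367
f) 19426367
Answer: a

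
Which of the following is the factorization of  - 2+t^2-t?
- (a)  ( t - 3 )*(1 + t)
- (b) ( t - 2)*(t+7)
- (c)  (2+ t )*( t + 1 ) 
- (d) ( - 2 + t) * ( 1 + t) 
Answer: d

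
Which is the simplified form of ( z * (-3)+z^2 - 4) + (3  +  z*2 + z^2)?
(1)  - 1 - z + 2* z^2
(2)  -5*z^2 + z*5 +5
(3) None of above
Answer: 1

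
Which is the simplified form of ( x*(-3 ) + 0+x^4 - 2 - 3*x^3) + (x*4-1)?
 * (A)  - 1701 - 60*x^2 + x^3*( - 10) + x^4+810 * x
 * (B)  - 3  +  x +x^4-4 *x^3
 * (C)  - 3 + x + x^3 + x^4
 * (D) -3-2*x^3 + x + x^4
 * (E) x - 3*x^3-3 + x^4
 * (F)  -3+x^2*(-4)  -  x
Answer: E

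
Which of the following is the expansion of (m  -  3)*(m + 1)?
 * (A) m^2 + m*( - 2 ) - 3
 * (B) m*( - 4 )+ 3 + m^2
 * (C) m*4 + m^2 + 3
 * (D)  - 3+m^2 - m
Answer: A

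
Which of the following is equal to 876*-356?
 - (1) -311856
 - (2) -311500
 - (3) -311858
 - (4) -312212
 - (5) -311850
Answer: 1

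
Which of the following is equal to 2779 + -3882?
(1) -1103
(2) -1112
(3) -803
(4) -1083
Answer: 1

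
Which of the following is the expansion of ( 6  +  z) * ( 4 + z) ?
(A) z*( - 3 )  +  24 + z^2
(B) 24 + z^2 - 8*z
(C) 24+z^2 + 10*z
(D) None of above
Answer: C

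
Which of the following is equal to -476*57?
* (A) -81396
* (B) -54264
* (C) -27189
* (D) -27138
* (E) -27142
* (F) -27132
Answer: F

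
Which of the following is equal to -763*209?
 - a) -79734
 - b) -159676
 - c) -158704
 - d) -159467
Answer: d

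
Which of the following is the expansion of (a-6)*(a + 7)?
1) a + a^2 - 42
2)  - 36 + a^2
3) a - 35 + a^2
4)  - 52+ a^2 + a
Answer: 1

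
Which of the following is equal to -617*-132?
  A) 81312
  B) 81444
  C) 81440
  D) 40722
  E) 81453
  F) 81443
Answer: B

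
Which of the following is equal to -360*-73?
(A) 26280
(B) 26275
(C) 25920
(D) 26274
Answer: A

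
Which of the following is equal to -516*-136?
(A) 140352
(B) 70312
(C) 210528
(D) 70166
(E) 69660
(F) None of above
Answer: F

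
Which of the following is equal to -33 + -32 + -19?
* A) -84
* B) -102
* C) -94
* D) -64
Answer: A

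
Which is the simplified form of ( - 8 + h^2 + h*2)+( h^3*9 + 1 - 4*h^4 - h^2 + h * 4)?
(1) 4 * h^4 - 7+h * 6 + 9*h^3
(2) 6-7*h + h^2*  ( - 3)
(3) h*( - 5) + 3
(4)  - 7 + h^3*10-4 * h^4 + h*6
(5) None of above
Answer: 5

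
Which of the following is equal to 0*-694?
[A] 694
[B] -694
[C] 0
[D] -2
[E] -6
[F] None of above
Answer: C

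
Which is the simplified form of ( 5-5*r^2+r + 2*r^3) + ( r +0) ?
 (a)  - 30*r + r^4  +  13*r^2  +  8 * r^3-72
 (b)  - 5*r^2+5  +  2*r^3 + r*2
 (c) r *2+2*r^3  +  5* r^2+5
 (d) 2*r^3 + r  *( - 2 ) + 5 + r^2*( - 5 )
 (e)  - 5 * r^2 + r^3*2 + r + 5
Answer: b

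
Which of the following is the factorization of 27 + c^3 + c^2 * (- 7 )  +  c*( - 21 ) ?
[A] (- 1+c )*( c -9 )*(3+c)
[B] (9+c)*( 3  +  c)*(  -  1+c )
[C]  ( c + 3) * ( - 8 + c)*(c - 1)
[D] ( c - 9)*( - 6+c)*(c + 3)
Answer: A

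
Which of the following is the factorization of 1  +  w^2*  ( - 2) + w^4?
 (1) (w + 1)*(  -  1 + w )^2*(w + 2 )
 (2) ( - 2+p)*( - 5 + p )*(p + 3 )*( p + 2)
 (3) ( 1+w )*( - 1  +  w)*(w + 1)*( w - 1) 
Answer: 3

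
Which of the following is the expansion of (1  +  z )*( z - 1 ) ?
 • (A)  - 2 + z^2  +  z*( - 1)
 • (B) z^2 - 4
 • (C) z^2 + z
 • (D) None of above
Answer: D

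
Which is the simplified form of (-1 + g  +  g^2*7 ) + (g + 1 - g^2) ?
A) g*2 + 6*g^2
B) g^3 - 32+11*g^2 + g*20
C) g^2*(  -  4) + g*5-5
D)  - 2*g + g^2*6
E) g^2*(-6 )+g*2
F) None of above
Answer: A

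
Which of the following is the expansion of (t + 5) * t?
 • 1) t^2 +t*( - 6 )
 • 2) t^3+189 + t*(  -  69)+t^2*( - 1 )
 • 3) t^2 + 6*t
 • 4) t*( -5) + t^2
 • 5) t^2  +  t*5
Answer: 5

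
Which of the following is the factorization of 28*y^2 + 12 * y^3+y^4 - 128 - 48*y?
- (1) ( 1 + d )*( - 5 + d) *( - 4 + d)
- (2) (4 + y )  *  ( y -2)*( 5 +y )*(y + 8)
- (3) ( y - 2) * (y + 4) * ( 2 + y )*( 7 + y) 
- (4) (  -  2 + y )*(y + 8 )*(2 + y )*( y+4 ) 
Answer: 4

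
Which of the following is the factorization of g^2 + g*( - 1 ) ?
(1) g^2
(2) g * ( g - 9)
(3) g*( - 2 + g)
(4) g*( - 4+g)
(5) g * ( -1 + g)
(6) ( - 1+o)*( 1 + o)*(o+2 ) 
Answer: 5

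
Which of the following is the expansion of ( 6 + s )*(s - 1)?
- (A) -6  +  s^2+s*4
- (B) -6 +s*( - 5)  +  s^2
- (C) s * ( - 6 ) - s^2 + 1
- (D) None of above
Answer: D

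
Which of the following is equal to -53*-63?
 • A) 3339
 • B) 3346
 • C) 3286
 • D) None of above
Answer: A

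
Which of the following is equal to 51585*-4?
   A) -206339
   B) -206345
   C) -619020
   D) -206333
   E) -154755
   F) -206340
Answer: F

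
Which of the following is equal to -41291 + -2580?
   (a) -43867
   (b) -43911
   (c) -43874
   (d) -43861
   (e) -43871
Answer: e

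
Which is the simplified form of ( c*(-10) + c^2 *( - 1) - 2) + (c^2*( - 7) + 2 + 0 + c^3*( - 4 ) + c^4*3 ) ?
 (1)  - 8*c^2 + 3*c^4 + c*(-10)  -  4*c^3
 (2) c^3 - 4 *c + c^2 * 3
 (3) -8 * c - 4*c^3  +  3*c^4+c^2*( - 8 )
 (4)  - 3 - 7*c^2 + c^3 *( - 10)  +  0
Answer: 1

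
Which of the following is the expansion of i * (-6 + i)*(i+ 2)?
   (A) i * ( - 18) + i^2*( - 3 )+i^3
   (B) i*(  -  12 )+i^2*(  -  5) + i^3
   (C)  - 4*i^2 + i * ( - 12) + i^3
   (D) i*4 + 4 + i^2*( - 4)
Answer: C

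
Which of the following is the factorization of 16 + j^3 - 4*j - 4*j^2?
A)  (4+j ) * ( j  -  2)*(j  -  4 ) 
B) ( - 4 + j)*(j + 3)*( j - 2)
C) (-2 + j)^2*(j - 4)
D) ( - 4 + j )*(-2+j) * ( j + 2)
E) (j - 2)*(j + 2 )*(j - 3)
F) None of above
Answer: D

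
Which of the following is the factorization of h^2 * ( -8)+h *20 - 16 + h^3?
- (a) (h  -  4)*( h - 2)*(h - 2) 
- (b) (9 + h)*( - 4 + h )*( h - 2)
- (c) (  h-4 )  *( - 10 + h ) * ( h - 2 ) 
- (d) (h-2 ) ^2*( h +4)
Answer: a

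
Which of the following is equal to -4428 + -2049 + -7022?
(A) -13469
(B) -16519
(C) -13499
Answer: C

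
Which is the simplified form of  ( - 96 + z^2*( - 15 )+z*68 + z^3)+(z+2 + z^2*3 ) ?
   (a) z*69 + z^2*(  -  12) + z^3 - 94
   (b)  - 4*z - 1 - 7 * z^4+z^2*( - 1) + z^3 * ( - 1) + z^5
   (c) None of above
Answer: a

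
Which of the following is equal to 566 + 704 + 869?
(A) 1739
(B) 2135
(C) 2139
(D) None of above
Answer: C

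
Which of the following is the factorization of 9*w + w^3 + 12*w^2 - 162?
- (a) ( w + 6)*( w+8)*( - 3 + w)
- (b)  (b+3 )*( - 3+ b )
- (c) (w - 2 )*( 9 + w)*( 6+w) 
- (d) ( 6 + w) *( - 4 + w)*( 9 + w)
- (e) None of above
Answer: e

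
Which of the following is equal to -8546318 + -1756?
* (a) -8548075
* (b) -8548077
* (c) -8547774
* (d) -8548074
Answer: d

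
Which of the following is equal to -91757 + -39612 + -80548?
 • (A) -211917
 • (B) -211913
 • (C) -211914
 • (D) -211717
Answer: A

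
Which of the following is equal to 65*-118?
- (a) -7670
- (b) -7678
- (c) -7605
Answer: a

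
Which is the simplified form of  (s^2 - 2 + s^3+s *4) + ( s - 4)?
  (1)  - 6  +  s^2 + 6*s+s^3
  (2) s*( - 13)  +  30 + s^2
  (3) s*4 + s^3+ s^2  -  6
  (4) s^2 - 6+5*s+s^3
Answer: 4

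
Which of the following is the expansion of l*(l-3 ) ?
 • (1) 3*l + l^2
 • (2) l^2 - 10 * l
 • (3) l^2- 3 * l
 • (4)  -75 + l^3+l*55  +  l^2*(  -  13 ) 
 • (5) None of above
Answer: 3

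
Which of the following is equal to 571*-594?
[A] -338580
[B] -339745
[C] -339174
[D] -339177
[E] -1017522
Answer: C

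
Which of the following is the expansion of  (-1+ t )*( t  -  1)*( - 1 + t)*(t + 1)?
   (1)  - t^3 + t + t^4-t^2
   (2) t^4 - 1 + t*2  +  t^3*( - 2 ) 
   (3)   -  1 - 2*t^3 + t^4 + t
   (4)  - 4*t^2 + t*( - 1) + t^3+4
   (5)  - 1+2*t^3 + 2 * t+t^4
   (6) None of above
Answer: 2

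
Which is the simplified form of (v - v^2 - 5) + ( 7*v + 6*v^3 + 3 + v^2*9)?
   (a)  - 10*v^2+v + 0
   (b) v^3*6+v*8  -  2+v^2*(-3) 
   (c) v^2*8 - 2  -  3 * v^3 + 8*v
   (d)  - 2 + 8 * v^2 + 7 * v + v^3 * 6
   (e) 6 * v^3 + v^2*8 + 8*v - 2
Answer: e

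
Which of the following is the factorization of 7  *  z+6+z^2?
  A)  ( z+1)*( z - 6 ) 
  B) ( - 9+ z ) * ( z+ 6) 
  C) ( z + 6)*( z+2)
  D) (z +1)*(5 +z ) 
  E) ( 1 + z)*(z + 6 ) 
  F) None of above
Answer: E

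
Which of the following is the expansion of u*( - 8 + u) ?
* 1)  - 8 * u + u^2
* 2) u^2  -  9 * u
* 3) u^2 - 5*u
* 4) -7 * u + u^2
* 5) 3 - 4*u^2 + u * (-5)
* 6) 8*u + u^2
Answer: 1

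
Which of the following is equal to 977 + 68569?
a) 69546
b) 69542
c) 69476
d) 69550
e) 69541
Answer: a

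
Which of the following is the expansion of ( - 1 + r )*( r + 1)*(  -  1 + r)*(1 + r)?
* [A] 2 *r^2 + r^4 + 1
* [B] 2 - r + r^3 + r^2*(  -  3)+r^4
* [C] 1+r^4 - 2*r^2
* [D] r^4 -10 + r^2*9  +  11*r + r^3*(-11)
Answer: C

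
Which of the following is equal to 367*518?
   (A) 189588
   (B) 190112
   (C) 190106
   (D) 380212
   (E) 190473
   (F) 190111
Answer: C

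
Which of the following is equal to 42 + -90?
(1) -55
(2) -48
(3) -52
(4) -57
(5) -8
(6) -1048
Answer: 2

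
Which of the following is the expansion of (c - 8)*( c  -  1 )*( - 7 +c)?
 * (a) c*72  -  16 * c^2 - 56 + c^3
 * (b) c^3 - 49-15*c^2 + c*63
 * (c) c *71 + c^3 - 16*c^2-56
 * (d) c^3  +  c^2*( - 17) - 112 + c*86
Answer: c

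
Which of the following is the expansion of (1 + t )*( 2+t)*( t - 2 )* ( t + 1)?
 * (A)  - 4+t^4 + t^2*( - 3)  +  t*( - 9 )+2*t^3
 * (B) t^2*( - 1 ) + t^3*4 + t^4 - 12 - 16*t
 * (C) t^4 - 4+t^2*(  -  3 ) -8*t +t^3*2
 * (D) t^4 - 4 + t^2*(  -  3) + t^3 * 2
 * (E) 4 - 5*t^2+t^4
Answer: C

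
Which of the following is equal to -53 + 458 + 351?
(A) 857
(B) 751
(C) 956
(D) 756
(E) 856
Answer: D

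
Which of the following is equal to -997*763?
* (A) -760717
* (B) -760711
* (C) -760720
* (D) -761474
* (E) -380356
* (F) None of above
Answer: B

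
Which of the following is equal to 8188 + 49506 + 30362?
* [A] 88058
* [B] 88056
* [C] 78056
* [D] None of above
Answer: B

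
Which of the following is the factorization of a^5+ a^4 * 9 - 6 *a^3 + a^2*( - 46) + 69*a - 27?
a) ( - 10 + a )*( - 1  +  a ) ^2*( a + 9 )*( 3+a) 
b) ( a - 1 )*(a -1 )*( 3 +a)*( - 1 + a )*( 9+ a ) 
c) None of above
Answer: b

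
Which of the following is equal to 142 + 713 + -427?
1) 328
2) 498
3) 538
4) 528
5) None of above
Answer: 5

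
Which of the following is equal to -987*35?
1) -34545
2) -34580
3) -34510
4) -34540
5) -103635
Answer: 1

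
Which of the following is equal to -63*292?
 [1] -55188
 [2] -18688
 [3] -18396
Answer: 3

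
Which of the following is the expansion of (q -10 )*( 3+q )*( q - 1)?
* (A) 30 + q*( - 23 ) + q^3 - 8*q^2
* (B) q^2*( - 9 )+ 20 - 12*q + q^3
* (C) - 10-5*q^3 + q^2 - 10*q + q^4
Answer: A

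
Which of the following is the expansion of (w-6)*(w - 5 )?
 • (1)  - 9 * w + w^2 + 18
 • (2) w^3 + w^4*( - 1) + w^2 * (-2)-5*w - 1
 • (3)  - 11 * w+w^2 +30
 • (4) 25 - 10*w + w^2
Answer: 3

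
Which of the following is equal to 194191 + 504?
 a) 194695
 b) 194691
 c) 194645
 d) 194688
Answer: a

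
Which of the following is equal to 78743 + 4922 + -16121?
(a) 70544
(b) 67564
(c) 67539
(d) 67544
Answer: d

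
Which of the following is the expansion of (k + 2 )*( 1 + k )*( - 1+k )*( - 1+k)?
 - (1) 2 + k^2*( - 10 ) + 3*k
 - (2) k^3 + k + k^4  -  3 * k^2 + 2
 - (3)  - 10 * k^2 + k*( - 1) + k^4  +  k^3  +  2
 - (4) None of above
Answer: 4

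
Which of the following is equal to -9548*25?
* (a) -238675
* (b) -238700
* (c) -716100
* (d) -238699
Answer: b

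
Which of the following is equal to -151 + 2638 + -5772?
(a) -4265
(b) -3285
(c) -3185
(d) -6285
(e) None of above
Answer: b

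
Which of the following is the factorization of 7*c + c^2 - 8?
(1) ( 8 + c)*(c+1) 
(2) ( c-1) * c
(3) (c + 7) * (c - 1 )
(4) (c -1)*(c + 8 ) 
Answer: 4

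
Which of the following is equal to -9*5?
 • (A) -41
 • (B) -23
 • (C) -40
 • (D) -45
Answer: D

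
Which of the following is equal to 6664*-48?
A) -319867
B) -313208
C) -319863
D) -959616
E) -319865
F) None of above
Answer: F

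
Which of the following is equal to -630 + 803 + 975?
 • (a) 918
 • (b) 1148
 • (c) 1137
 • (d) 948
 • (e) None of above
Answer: b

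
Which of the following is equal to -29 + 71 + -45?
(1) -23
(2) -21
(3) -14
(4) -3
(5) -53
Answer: 4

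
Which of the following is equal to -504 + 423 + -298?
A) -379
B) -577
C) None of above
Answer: A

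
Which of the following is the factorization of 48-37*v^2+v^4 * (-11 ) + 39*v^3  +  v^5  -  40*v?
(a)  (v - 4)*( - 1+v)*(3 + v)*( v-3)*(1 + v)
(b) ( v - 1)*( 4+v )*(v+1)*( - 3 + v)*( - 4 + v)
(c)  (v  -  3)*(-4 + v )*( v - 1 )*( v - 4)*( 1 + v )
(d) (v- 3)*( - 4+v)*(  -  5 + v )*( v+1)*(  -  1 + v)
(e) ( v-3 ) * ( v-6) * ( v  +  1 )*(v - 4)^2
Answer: c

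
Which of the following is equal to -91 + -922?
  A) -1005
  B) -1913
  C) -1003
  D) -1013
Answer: D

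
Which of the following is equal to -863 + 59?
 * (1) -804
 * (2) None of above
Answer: 1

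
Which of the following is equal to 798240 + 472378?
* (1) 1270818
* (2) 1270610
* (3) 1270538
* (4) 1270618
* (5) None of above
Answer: 4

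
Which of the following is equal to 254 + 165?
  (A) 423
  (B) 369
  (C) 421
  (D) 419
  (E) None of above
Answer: D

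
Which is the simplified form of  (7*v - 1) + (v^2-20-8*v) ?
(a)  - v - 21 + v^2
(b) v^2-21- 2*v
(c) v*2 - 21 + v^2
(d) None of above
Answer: a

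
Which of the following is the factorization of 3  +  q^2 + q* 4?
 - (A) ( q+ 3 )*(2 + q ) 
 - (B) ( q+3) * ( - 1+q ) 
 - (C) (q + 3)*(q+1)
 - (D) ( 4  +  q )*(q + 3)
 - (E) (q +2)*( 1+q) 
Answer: C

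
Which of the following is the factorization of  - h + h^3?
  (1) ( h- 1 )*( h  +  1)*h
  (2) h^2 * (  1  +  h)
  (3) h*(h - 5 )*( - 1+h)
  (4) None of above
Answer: 1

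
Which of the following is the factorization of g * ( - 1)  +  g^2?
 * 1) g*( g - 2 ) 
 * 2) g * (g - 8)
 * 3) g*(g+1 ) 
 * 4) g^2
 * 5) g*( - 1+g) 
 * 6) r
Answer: 5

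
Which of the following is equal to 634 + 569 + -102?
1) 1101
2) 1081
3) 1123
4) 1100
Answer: 1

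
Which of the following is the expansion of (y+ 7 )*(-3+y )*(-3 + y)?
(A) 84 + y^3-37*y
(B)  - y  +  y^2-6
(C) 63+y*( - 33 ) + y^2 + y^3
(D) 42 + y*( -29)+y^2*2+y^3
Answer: C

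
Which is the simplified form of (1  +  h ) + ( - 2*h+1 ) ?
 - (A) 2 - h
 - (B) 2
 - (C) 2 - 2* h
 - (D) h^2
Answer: A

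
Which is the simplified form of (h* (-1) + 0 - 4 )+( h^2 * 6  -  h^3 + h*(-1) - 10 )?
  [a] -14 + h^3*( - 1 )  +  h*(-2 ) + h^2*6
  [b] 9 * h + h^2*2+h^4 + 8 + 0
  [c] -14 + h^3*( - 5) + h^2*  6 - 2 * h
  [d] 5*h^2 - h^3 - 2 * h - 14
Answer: a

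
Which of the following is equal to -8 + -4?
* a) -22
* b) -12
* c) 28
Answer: b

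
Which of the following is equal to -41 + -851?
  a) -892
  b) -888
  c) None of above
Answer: a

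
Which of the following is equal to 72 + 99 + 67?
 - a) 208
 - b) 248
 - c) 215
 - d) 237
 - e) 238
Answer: e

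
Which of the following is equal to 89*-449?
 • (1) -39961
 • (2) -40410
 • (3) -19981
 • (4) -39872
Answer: 1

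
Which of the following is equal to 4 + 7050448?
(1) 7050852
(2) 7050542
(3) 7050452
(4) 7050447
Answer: 3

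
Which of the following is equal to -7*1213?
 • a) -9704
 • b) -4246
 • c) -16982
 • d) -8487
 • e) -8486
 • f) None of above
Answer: f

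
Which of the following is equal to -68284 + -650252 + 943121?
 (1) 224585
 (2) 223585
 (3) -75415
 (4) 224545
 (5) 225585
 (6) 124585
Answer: 1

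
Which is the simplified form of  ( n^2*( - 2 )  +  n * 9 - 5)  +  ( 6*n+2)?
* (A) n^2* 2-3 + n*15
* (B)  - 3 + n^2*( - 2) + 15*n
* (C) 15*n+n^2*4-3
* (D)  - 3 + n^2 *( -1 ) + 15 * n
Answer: B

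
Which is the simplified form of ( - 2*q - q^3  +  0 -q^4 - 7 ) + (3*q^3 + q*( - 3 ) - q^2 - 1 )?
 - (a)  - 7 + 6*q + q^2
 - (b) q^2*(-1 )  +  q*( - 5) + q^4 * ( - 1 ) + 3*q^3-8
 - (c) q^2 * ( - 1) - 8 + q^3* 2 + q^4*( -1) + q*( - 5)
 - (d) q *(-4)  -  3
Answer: c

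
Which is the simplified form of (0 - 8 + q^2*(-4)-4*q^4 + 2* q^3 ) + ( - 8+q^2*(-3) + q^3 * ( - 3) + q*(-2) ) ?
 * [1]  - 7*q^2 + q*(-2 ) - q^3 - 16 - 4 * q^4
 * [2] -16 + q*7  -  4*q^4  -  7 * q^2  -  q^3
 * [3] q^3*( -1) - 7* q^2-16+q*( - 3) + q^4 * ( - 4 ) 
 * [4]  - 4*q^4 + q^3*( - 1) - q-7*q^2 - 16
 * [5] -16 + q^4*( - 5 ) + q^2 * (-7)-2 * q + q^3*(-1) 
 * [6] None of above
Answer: 1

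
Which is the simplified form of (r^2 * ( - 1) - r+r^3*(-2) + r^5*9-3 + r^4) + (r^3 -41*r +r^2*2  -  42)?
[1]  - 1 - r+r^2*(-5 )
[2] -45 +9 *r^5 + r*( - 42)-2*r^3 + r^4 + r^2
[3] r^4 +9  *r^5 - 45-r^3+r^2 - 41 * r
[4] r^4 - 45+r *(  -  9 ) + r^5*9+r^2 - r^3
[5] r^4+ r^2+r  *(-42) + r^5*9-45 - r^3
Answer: 5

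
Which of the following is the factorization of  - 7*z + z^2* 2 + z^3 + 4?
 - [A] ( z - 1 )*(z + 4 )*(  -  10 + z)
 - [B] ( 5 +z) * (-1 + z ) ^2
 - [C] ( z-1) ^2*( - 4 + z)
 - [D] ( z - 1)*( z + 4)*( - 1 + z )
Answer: D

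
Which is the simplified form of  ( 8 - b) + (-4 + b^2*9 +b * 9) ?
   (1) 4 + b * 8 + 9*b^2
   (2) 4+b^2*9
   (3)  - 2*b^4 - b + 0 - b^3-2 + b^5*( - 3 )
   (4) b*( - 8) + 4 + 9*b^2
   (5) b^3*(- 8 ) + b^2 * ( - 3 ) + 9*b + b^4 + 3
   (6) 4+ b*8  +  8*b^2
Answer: 1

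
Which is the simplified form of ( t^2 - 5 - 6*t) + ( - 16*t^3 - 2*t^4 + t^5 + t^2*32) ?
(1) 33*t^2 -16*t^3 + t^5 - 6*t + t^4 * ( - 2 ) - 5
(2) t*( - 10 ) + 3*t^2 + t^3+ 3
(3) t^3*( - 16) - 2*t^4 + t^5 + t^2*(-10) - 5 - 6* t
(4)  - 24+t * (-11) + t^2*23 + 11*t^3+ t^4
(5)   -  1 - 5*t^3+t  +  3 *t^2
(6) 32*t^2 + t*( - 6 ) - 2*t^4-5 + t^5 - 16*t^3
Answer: 1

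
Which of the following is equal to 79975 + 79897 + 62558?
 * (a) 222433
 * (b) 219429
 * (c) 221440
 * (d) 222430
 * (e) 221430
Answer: d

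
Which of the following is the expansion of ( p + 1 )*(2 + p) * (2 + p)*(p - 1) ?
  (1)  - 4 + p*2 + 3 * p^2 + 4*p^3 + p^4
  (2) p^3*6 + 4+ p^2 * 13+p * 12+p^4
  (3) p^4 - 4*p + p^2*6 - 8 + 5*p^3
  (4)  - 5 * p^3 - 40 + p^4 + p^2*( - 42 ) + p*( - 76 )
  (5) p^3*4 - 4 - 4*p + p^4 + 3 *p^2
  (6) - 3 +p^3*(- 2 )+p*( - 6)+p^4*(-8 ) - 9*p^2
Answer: 5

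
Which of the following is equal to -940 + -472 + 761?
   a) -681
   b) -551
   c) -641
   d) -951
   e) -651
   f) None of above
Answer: e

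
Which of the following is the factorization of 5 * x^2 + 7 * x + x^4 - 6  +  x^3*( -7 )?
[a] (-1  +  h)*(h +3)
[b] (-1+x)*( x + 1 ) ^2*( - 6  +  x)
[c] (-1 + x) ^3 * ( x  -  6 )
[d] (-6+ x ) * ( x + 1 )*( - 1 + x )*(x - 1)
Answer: d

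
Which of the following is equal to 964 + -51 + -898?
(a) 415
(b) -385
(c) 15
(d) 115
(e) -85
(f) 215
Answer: c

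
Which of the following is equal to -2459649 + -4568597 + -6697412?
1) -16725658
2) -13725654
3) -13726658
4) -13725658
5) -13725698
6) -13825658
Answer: 4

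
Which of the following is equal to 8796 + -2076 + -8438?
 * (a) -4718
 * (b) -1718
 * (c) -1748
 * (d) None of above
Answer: b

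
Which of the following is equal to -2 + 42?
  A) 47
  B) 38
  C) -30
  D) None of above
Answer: D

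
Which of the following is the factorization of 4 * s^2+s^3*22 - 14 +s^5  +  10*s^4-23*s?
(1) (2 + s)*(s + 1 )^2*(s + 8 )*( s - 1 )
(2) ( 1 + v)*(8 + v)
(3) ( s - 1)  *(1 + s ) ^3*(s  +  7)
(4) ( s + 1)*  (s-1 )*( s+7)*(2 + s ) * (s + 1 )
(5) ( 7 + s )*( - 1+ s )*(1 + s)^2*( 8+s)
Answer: 4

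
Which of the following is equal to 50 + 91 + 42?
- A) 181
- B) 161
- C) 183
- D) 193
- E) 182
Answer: C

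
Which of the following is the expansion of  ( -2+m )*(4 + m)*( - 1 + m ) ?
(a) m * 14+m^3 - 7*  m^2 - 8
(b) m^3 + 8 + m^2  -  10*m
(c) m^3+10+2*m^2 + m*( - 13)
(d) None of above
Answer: b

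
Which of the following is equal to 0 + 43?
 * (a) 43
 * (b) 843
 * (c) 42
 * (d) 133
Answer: a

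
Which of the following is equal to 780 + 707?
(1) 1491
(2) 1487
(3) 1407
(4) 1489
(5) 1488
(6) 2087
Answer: 2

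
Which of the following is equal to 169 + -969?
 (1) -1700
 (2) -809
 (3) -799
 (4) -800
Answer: 4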